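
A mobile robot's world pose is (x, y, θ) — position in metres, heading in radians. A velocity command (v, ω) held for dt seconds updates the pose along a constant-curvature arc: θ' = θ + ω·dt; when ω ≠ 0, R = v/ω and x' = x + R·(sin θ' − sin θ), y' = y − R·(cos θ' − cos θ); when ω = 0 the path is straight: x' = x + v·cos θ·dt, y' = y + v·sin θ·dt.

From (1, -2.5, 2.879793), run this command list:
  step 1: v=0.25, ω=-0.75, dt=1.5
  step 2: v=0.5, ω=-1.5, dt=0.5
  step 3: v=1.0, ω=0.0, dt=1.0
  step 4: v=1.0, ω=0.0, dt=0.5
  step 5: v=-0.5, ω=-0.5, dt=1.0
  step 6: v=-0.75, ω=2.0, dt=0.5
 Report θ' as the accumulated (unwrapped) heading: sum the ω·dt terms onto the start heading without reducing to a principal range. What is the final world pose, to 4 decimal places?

step 1: θ'=1.7548 (R=-0.3333) → pose (0.7586, -2.2390, 1.7548)
step 2: θ'=1.0048 (R=-0.3333) → pose (0.8049, -1.9993, 1.0048)
step 3: θ'=1.0048 (straight) → pose (1.3412, -1.1552, 1.0048)
step 4: θ'=1.0048 (straight) → pose (1.6093, -0.7332, 1.0048)
step 5: θ'=0.5048 (R=1.0000) → pose (1.2489, -1.0722, 0.5048)
step 6: θ'=1.5048 (R=-0.3750) → pose (1.0561, -1.3757, 1.5048)

(1.0561, -1.3757, 1.5048)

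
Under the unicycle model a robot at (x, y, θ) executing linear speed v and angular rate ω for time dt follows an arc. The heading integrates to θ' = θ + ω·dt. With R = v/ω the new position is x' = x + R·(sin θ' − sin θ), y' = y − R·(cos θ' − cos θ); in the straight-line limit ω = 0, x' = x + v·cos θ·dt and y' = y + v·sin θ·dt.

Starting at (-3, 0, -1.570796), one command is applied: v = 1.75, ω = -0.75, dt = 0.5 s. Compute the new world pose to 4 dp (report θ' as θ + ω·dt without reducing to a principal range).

(-3.1621, -0.8546, -1.9458)

θ' = -1.5708 + -0.75·0.5 = -1.9458
R = v/ω = 1.75/-0.75 = -2.3333
x' = -3 + -2.3333·(sin -1.9458 − sin -1.5708) = -3.1621
y' = 0 − -2.3333·(cos -1.9458 − cos -1.5708) = -0.8546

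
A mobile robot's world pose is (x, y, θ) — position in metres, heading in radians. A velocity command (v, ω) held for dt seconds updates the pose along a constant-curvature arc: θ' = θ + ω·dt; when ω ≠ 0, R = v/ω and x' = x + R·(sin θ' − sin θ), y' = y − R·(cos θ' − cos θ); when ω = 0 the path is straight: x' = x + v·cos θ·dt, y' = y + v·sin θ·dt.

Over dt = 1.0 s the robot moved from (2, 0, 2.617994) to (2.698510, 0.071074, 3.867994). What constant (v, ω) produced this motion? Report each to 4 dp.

v = -0.7500, ω = 1.2500

Δθ = 3.867994 − 2.617994 = 1.250000
ω = Δθ/dt = 1.250000/1.0 = 1.2500
R = Δx/(sin θ' − sin θ) = -0.6000
v = R·ω = -0.6000·1.2500 = -0.7500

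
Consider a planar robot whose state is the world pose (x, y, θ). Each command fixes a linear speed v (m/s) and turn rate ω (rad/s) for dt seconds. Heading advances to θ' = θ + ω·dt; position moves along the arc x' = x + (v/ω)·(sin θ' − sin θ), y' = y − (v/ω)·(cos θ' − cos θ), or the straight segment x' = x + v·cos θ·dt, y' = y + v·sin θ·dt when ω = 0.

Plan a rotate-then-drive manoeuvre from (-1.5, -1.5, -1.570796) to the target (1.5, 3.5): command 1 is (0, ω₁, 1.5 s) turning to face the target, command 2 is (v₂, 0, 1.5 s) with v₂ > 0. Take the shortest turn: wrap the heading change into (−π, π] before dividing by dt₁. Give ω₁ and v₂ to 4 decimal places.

ω₁ = 1.7341, v₂ = 3.8873

heading to target = atan2(3.5−-1.5, 1.5−-1.5) = 1.0304
Δθ = wrap(1.0304 − -1.5708) = 2.6012; ω₁ = Δθ/dt₁ = 1.7341
distance = √((1.5−-1.5)² + (3.5−-1.5)²) = 5.8310; v₂ = distance/dt₂ = 3.8873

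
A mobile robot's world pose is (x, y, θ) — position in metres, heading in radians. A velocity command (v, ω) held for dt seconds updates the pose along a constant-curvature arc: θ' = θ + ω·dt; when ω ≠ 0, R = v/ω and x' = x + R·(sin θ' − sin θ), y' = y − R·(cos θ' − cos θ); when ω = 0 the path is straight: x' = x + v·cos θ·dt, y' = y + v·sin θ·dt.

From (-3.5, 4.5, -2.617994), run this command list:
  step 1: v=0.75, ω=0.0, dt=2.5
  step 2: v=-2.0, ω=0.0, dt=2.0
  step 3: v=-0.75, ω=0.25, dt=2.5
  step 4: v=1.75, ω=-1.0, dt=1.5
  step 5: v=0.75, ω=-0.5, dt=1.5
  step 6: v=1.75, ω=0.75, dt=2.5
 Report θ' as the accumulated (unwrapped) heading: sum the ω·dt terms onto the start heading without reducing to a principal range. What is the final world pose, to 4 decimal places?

(-7.1546, 7.3489, -2.3680)

step 1: θ'=-2.6180 (straight) → pose (-5.1238, 3.5625, -2.6180)
step 2: θ'=-2.6180 (straight) → pose (-1.6597, 5.5625, -2.6180)
step 3: θ'=-1.9930 (R=-3.0000) → pose (-0.4231, 6.9313, -1.9930)
step 4: θ'=-3.4930 (R=-1.7500) → pose (-2.6218, 6.0053, -3.4930)
step 5: θ'=-4.2430 (R=-1.5000) → pose (-3.4433, 6.7351, -4.2430)
step 6: θ'=-2.3680 (R=2.3333) → pose (-7.1546, 7.3489, -2.3680)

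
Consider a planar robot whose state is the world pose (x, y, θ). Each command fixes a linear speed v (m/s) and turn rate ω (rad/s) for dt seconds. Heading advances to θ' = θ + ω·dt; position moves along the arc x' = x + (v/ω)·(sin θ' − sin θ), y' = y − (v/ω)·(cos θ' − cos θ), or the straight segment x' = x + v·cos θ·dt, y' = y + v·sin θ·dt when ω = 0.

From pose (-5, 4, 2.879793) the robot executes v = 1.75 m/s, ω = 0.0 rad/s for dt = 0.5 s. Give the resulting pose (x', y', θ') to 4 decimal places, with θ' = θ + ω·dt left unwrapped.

(-5.8452, 4.2265, 2.8798)

θ' = 2.8798 + 0.0·0.5 = 2.8798
ω = 0 → straight: x' = -5 + 1.75·cos(2.8798)·0.5 = -5.8452
y' = 4 + 1.75·sin(2.8798)·0.5 = 4.2265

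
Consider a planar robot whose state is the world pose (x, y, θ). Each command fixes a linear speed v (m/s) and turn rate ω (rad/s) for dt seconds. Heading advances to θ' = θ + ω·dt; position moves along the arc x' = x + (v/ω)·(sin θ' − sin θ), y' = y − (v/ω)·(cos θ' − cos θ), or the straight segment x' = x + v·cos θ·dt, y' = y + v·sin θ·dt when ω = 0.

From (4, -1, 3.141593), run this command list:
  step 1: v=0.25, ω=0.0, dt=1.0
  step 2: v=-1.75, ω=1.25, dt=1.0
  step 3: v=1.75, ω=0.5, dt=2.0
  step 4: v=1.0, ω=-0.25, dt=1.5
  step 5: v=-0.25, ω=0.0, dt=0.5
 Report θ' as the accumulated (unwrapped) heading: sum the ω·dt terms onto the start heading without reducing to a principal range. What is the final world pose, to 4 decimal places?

step 1: θ'=3.1416 (straight) → pose (3.7500, -1.0000, 3.1416)
step 2: θ'=4.3916 (R=-1.4000) → pose (5.0786, -0.0415, 4.3916)
step 3: θ'=5.3916 (R=3.5000) → pose (5.6768, -3.3437, 5.3916)
step 4: θ'=5.0166 (R=-4.0000) → pose (6.3808, -4.6582, 5.0166)
step 5: θ'=5.0166 (straight) → pose (6.3434, -4.5390, 5.0166)

(6.3434, -4.5390, 5.0166)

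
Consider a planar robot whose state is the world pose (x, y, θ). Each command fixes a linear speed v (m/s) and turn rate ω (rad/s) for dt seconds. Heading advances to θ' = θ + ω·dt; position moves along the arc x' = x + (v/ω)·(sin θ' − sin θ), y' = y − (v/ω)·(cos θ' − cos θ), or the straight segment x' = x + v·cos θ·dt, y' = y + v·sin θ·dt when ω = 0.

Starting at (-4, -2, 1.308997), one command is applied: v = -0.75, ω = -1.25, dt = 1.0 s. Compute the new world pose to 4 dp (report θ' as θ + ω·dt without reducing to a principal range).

(-4.5442, -2.4437, 0.0590)

θ' = 1.3090 + -1.25·1.0 = 0.0590
R = v/ω = -0.75/-1.25 = 0.6000
x' = -4 + 0.6000·(sin 0.0590 − sin 1.3090) = -4.5442
y' = -2 − 0.6000·(cos 0.0590 − cos 1.3090) = -2.4437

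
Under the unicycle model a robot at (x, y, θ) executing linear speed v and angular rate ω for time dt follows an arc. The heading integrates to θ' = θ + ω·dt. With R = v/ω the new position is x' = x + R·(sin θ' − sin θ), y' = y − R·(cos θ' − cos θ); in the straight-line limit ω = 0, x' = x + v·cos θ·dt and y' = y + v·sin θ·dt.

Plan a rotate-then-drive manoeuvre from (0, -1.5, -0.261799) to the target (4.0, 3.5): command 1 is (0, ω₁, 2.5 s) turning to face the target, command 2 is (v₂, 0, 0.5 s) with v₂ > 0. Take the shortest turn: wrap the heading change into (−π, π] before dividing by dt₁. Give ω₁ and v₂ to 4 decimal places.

ω₁ = 0.4631, v₂ = 12.8062

heading to target = atan2(3.5−-1.5, 4−0) = 0.8961
Δθ = wrap(0.8961 − -0.2618) = 1.1579; ω₁ = Δθ/dt₁ = 0.4631
distance = √((4−0)² + (3.5−-1.5)²) = 6.4031; v₂ = distance/dt₂ = 12.8062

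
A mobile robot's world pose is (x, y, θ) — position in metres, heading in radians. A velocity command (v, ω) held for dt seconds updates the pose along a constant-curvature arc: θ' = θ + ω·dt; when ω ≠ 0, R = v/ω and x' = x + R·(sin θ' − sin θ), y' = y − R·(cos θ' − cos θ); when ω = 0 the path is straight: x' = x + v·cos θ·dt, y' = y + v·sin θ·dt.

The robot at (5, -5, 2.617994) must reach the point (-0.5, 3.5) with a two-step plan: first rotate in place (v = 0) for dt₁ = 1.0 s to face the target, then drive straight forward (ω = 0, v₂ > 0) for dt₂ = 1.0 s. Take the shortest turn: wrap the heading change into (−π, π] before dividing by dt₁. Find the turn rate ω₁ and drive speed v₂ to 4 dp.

ω₁ = -0.4729, v₂ = 10.1242

heading to target = atan2(3.5−-5, -0.5−5) = 2.1451
Δθ = wrap(2.1451 − 2.6180) = -0.4729; ω₁ = Δθ/dt₁ = -0.4729
distance = √((-0.5−5)² + (3.5−-5)²) = 10.1242; v₂ = distance/dt₂ = 10.1242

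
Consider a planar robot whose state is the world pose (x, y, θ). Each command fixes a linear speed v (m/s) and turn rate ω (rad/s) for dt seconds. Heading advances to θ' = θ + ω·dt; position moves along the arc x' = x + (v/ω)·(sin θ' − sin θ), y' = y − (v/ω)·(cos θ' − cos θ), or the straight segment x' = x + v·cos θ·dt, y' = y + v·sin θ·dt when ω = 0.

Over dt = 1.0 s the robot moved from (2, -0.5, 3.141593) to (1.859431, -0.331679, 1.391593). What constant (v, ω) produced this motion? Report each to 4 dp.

Δθ = 1.391593 − 3.141593 = -1.750000
ω = Δθ/dt = -1.750000/1.0 = -1.7500
R = −Δy/(cos θ' − cos θ) = -0.1429
v = R·ω = -0.1429·-1.7500 = 0.2500

v = 0.2500, ω = -1.7500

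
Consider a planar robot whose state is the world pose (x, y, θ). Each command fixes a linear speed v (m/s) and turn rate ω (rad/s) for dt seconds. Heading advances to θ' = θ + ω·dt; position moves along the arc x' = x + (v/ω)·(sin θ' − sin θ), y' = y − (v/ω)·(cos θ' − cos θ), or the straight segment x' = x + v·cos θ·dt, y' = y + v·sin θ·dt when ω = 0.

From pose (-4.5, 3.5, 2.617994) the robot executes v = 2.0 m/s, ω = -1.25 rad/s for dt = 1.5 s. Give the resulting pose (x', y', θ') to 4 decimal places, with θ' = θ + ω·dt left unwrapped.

θ' = 2.6180 + -1.25·1.5 = 0.7430
R = v/ω = 2.0/-1.25 = -1.6000
x' = -4.5 + -1.6000·(sin 0.7430 − sin 2.6180) = -4.7824
y' = 3.5 − -1.6000·(cos 0.7430 − cos 2.6180) = 6.0640

(-4.7824, 6.0640, 0.7430)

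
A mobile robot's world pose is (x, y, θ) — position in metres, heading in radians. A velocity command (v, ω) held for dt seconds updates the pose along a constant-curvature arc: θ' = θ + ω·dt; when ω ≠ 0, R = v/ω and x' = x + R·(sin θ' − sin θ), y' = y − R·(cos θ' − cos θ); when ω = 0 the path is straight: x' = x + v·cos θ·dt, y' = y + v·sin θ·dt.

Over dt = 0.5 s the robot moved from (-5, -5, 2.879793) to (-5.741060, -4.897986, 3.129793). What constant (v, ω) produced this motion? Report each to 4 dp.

v = 1.5000, ω = 0.5000

Δθ = 3.129793 − 2.879793 = 0.250000
ω = Δθ/dt = 0.250000/0.5 = 0.5000
R = Δx/(sin θ' − sin θ) = 3.0000
v = R·ω = 3.0000·0.5000 = 1.5000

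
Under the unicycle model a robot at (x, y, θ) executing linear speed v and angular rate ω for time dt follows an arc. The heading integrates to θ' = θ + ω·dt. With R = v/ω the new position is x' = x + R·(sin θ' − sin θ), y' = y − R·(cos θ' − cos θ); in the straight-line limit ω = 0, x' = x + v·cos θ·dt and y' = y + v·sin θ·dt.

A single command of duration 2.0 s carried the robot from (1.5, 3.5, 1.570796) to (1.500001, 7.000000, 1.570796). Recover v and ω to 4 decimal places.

Δθ = 1.570796 − 1.570796 = 0.000000
ω = Δθ/dt = 0.000000/2.0 = 0.0000
ω = 0 → v = (Δx·cos θ + Δy·sin θ)/dt = 1.7500

v = 1.7500, ω = 0.0000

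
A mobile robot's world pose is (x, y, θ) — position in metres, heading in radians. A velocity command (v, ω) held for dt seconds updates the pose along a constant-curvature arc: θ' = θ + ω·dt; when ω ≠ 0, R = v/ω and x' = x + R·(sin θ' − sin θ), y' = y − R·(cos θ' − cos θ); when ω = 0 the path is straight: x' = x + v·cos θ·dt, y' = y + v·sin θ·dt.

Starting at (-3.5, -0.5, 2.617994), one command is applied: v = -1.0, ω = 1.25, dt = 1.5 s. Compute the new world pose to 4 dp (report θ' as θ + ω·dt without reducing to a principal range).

(-2.3192, 0.0187, 4.4930)

θ' = 2.6180 + 1.25·1.5 = 4.4930
R = v/ω = -1.0/1.25 = -0.8000
x' = -3.5 + -0.8000·(sin 4.4930 − sin 2.6180) = -2.3192
y' = -0.5 − -0.8000·(cos 4.4930 − cos 2.6180) = 0.0187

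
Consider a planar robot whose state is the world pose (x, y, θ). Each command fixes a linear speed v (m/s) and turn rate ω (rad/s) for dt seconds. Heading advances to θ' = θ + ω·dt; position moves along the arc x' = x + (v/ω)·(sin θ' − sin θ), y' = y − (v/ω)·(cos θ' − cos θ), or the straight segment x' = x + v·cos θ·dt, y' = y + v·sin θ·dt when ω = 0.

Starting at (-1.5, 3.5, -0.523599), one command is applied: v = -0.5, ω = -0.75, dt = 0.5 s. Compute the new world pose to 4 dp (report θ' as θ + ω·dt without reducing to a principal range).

(-1.6883, 3.6622, -0.8986)

θ' = -0.5236 + -0.75·0.5 = -0.8986
R = v/ω = -0.5/-0.75 = 0.6667
x' = -1.5 + 0.6667·(sin -0.8986 − sin -0.5236) = -1.6883
y' = 3.5 − 0.6667·(cos -0.8986 − cos -0.5236) = 3.6622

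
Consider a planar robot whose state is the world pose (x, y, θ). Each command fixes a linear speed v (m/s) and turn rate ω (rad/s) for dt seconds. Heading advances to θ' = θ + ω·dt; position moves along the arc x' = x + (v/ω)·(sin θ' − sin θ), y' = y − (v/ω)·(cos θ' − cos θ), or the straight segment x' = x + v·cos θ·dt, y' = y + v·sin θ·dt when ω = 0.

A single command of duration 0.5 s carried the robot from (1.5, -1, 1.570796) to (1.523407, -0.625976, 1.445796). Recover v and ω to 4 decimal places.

v = 0.7500, ω = -0.2500

Δθ = 1.445796 − 1.570796 = -0.125000
ω = Δθ/dt = -0.125000/0.5 = -0.2500
R = −Δy/(cos θ' − cos θ) = -3.0000
v = R·ω = -3.0000·-0.2500 = 0.7500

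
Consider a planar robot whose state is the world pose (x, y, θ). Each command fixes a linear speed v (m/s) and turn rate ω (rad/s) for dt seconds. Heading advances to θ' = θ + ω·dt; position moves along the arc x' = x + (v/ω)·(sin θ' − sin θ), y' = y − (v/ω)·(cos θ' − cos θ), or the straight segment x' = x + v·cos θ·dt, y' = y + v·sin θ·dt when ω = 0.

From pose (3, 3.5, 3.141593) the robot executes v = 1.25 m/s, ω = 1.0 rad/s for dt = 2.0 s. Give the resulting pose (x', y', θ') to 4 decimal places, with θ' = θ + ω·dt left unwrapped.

θ' = 3.1416 + 1.0·2.0 = 5.1416
R = v/ω = 1.25/1.0 = 1.2500
x' = 3 + 1.2500·(sin 5.1416 − sin 3.1416) = 1.8634
y' = 3.5 − 1.2500·(cos 5.1416 − cos 3.1416) = 1.7298

(1.8634, 1.7298, 5.1416)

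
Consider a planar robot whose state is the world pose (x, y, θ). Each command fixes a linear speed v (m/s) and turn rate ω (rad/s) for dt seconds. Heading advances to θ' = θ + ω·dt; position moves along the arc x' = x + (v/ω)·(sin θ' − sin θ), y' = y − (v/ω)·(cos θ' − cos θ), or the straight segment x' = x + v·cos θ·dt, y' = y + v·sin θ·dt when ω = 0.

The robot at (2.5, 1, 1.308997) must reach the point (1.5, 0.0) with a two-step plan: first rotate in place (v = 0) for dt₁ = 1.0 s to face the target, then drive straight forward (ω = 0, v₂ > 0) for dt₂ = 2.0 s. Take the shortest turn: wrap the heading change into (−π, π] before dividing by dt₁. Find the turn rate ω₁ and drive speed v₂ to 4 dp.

heading to target = atan2(0−1, 1.5−2.5) = -2.3562
Δθ = wrap(-2.3562 − 1.3090) = 2.6180; ω₁ = Δθ/dt₁ = 2.6180
distance = √((1.5−2.5)² + (0−1)²) = 1.4142; v₂ = distance/dt₂ = 0.7071

ω₁ = 2.6180, v₂ = 0.7071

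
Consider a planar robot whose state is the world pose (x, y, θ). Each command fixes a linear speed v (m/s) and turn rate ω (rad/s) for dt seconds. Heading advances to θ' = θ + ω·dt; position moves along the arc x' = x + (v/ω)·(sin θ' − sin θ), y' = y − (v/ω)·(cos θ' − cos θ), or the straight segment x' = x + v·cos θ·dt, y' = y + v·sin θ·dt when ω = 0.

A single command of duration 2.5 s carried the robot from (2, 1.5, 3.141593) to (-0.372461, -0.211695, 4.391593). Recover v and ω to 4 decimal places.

v = 1.2500, ω = 0.5000

Δθ = 4.391593 − 3.141593 = 1.250000
ω = Δθ/dt = 1.250000/2.5 = 0.5000
R = Δx/(sin θ' − sin θ) = 2.5000
v = R·ω = 2.5000·0.5000 = 1.2500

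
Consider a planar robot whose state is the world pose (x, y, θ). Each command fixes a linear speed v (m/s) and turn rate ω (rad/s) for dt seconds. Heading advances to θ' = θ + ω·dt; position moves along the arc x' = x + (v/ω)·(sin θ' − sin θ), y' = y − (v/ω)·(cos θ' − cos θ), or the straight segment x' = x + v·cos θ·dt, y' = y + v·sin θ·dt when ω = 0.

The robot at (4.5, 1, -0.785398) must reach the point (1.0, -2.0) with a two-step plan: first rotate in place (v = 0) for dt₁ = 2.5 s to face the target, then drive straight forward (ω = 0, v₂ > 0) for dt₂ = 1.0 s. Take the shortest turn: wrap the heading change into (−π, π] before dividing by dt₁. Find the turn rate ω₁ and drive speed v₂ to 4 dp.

heading to target = atan2(-2−1, 1−4.5) = -2.4330
Δθ = wrap(-2.4330 − -0.7854) = -1.6476; ω₁ = Δθ/dt₁ = -0.6590
distance = √((1−4.5)² + (-2−1)²) = 4.6098; v₂ = distance/dt₂ = 4.6098

ω₁ = -0.6590, v₂ = 4.6098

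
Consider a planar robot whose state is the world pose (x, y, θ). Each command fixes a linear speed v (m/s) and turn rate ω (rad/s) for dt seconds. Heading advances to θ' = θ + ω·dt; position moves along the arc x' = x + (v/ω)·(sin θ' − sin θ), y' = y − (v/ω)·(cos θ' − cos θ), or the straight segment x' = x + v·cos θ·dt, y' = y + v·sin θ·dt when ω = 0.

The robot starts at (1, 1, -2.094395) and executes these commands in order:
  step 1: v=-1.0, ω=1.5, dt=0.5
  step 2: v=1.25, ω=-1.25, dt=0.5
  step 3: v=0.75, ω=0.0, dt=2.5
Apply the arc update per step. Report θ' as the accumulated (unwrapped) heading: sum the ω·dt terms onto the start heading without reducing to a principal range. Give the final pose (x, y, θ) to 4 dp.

step 1: θ'=-1.3444 (R=-0.6667) → pose (1.0723, 1.4830, -1.3444)
step 2: θ'=-1.9694 (R=-1.0000) → pose (1.0194, 0.8704, -1.9694)
step 3: θ'=-1.9694 (straight) → pose (0.2917, -0.8576, -1.9694)

(0.2917, -0.8576, -1.9694)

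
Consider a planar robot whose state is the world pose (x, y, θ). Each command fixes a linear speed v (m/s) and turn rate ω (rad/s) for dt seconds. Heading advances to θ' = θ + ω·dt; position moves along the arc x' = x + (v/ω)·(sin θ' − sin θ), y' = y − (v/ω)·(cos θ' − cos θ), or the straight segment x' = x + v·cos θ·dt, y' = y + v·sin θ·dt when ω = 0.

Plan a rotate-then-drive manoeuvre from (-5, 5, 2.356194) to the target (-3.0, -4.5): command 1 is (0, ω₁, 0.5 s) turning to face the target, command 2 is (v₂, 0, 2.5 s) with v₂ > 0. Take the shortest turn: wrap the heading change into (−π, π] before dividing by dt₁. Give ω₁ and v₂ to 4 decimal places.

heading to target = atan2(-4.5−5, -3−-5) = -1.3633
Δθ = wrap(-1.3633 − 2.3562) = 2.5637; ω₁ = Δθ/dt₁ = 5.1274
distance = √((-3−-5)² + (-4.5−5)²) = 9.7082; v₂ = distance/dt₂ = 3.8833

ω₁ = 5.1274, v₂ = 3.8833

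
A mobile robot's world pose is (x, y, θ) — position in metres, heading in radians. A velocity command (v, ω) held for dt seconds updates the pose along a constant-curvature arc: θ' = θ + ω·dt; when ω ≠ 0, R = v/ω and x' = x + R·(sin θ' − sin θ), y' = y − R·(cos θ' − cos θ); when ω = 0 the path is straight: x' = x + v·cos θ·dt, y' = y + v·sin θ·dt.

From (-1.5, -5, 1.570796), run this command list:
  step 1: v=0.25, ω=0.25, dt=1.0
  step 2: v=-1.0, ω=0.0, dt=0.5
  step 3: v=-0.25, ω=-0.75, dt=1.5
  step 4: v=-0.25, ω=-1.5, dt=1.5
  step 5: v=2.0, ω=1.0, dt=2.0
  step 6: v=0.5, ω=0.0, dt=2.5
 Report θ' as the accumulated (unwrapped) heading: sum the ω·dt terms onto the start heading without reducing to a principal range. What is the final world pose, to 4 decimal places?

(2.1997, -6.6826, 0.4458)

step 1: θ'=1.8208 (R=1.0000) → pose (-1.5311, -4.7526, 1.8208)
step 2: θ'=1.8208 (straight) → pose (-1.4074, -5.2371, 1.8208)
step 3: θ'=0.6958 (R=0.3333) → pose (-1.5167, -5.5754, 0.6958)
step 4: θ'=-1.5542 (R=0.1667) → pose (-1.7902, -5.4502, -1.5542)
step 5: θ'=0.4458 (R=2.0000) → pose (1.0719, -7.2216, 0.4458)
step 6: θ'=0.4458 (straight) → pose (2.1997, -6.6826, 0.4458)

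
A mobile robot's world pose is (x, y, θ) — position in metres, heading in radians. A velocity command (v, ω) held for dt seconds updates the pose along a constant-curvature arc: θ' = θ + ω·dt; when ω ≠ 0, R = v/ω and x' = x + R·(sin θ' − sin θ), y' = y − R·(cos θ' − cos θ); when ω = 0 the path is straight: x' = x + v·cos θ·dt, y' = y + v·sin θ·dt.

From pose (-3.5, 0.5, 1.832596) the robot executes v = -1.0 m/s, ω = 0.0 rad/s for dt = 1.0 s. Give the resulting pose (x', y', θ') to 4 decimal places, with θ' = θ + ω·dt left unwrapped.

θ' = 1.8326 + 0.0·1.0 = 1.8326
ω = 0 → straight: x' = -3.5 + -1.0·cos(1.8326)·1.0 = -3.2412
y' = 0.5 + -1.0·sin(1.8326)·1.0 = -0.4659

(-3.2412, -0.4659, 1.8326)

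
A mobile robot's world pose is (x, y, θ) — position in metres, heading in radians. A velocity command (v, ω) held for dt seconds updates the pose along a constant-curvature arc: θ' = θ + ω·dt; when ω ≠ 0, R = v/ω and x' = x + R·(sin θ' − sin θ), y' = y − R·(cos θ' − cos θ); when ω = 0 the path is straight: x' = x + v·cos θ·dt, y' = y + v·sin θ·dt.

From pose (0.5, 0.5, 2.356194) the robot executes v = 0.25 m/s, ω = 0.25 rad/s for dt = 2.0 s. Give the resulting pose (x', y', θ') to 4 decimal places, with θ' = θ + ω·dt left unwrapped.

(0.0744, 0.7524, 2.8562)

θ' = 2.3562 + 0.25·2.0 = 2.8562
R = v/ω = 0.25/0.25 = 1.0000
x' = 0.5 + 1.0000·(sin 2.8562 − sin 2.3562) = 0.0744
y' = 0.5 − 1.0000·(cos 2.8562 − cos 2.3562) = 0.7524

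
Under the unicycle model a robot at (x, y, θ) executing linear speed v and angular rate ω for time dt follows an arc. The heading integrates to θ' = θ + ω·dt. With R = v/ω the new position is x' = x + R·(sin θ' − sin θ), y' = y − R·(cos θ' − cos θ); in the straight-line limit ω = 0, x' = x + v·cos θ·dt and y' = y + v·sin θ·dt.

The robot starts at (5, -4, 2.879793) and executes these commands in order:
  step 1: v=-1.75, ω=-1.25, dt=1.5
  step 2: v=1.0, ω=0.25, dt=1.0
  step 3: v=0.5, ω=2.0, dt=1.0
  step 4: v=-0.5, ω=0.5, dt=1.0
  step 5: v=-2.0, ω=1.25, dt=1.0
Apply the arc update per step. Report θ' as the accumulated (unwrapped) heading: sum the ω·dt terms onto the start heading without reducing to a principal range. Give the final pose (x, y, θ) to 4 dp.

step 1: θ'=1.0048 (R=1.4000) → pose (5.8193, -6.1031, 1.0048)
step 2: θ'=1.2548 (R=4.0000) → pose (6.2451, -5.2011, 1.2548)
step 3: θ'=3.2548 (R=0.2500) → pose (5.9792, -4.8750, 3.2548)
step 4: θ'=3.7548 (R=-1.0000) → pose (6.4417, -4.6992, 3.7548)
step 5: θ'=5.0048 (R=-1.6000) → pose (7.0530, -2.9295, 5.0048)

(7.0530, -2.9295, 5.0048)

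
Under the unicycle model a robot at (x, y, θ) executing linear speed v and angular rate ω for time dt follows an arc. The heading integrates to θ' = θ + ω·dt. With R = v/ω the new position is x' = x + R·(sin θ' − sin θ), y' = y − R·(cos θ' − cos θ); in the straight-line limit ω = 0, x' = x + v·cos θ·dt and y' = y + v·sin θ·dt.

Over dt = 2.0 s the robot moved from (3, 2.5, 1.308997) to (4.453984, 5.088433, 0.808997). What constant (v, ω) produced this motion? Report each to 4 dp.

Δθ = 0.808997 − 1.308997 = -0.500000
ω = Δθ/dt = -0.500000/2.0 = -0.2500
R = −Δy/(cos θ' − cos θ) = -6.0000
v = R·ω = -6.0000·-0.2500 = 1.5000

v = 1.5000, ω = -0.2500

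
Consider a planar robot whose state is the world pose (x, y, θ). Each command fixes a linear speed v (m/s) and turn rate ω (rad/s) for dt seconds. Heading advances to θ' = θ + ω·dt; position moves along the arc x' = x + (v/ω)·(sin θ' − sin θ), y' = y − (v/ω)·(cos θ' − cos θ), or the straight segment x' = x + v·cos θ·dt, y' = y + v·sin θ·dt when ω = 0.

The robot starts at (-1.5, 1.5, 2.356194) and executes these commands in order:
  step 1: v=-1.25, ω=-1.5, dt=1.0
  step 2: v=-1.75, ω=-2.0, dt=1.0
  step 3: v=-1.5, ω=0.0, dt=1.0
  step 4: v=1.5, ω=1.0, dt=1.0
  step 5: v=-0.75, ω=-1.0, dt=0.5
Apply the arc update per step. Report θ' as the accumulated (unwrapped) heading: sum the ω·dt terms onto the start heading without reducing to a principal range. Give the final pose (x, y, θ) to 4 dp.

step 1: θ'=0.8562 (R=0.8333) → pose (-1.4598, 0.3646, 0.8562)
step 2: θ'=-1.1438 (R=0.8750) → pose (-2.9172, 0.5757, -1.1438)
step 3: θ'=-1.1438 (straight) → pose (-3.5384, 1.9410, -1.1438)
step 4: θ'=-0.1438 (R=1.5000) → pose (-2.3880, 1.0777, -0.1438)
step 5: θ'=-0.6438 (R=0.7500) → pose (-2.7307, 1.2201, -0.6438)

(-2.7307, 1.2201, -0.6438)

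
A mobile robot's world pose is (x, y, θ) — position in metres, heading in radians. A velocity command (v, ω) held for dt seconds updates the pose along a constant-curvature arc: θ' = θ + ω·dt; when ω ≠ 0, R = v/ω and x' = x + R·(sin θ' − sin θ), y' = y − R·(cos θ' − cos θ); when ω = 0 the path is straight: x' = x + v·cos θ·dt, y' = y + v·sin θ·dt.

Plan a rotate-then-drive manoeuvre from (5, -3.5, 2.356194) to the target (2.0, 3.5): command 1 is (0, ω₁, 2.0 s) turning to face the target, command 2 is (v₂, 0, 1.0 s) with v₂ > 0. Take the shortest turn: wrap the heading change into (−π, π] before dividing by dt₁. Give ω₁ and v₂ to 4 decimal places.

ω₁ = -0.1903, v₂ = 7.6158

heading to target = atan2(3.5−-3.5, 2−5) = 1.9757
Δθ = wrap(1.9757 − 2.3562) = -0.3805; ω₁ = Δθ/dt₁ = -0.1903
distance = √((2−5)² + (3.5−-3.5)²) = 7.6158; v₂ = distance/dt₂ = 7.6158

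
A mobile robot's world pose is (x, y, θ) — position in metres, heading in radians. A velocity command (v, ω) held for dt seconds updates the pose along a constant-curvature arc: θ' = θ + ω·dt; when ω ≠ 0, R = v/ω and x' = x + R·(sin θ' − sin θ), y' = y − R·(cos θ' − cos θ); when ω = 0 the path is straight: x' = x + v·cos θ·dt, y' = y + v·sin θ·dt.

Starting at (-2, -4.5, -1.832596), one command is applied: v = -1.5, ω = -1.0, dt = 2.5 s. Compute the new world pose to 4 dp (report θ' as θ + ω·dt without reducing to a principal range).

(0.8420, -4.3321, -4.3326)

θ' = -1.8326 + -1.0·2.5 = -4.3326
R = v/ω = -1.5/-1.0 = 1.5000
x' = -2 + 1.5000·(sin -4.3326 − sin -1.8326) = 0.8420
y' = -4.5 − 1.5000·(cos -4.3326 − cos -1.8326) = -4.3321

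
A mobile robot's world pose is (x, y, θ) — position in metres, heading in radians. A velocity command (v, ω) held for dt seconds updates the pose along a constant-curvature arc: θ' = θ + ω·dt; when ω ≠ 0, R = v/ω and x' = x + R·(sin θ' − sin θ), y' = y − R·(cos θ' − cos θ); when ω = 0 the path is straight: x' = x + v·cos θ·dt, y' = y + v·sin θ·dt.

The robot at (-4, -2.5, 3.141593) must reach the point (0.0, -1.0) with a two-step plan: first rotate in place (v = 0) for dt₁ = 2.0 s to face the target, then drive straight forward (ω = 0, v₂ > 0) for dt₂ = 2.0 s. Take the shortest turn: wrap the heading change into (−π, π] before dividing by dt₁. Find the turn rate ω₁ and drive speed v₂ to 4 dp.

heading to target = atan2(-1−-2.5, 0−-4) = 0.3588
Δθ = wrap(0.3588 − 3.1416) = -2.7828; ω₁ = Δθ/dt₁ = -1.3914
distance = √((0−-4)² + (-1−-2.5)²) = 4.2720; v₂ = distance/dt₂ = 2.1360

ω₁ = -1.3914, v₂ = 2.1360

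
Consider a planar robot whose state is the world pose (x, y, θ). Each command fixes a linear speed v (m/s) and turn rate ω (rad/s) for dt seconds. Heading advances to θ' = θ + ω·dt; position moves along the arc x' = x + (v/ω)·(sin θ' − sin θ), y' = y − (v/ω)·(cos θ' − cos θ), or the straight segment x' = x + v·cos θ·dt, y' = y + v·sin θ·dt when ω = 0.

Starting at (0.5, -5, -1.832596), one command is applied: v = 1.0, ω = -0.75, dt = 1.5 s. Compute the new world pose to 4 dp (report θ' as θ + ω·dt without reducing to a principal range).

θ' = -1.8326 + -0.75·1.5 = -2.9576
R = v/ω = 1.0/-0.75 = -1.3333
x' = 0.5 + -1.3333·(sin -2.9576 − sin -1.8326) = -0.5440
y' = -5 − -1.3333·(cos -2.9576 − cos -1.8326) = -5.9657

(-0.5440, -5.9657, -2.9576)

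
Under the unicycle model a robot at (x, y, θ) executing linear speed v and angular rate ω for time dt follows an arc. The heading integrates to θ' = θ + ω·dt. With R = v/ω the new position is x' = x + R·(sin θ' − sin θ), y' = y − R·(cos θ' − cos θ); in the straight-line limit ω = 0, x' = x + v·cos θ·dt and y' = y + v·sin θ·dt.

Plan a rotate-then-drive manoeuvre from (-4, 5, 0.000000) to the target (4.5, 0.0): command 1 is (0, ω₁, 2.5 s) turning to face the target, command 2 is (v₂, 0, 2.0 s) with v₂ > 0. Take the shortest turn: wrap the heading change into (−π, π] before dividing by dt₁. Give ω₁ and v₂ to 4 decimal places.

heading to target = atan2(0−5, 4.5−-4) = -0.5317
Δθ = wrap(-0.5317 − 0.0000) = -0.5317; ω₁ = Δθ/dt₁ = -0.2127
distance = √((4.5−-4)² + (0−5)²) = 9.8615; v₂ = distance/dt₂ = 4.9308

ω₁ = -0.2127, v₂ = 4.9308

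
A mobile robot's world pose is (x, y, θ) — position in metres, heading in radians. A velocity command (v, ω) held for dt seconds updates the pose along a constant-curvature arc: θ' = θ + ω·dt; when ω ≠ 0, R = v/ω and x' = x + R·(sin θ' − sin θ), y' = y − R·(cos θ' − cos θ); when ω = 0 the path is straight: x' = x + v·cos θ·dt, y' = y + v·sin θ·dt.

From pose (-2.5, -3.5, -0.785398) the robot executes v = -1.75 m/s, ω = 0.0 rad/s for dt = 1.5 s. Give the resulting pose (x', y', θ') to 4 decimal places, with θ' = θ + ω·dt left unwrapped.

(-4.3562, -1.6438, -0.7854)

θ' = -0.7854 + 0.0·1.5 = -0.7854
ω = 0 → straight: x' = -2.5 + -1.75·cos(-0.7854)·1.5 = -4.3562
y' = -3.5 + -1.75·sin(-0.7854)·1.5 = -1.6438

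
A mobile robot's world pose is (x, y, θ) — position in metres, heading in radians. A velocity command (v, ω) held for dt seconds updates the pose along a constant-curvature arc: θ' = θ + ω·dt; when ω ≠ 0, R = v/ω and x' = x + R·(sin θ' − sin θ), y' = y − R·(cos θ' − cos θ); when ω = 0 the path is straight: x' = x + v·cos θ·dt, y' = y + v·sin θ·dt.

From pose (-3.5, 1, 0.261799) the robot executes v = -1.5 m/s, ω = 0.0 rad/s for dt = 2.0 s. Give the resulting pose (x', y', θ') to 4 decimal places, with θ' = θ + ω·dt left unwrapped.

θ' = 0.2618 + 0.0·2.0 = 0.2618
ω = 0 → straight: x' = -3.5 + -1.5·cos(0.2618)·2.0 = -6.3978
y' = 1 + -1.5·sin(0.2618)·2.0 = 0.2235

(-6.3978, 0.2235, 0.2618)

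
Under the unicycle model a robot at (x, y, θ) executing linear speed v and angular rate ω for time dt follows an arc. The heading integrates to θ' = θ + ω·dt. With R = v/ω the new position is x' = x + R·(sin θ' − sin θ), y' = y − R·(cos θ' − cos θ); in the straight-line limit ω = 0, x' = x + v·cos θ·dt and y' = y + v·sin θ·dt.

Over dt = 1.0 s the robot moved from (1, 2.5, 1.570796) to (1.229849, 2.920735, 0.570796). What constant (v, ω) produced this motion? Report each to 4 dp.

Δθ = 0.570796 − 1.570796 = -1.000000
ω = Δθ/dt = -1.000000/1.0 = -1.0000
R = −Δy/(cos θ' − cos θ) = -0.5000
v = R·ω = -0.5000·-1.0000 = 0.5000

v = 0.5000, ω = -1.0000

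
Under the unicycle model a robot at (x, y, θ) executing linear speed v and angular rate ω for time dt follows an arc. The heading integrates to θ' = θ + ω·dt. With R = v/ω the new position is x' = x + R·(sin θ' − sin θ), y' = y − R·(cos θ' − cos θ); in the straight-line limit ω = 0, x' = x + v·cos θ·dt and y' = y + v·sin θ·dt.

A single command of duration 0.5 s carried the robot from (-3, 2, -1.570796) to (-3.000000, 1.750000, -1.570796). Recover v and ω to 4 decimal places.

v = 0.5000, ω = 0.0000

Δθ = -1.570796 − -1.570796 = 0.000000
ω = Δθ/dt = 0.000000/0.5 = 0.0000
ω = 0 → v = (Δx·cos θ + Δy·sin θ)/dt = 0.5000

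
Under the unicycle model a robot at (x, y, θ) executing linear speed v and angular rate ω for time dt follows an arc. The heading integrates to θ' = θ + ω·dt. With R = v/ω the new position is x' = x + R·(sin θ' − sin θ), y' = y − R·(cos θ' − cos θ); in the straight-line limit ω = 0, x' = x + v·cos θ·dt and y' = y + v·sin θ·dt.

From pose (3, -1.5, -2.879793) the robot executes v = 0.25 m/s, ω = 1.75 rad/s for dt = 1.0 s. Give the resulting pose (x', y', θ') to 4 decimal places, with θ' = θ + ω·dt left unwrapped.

(2.9078, -1.6990, -1.1298)

θ' = -2.8798 + 1.75·1.0 = -1.1298
R = v/ω = 0.25/1.75 = 0.1429
x' = 3 + 0.1429·(sin -1.1298 − sin -2.8798) = 2.9078
y' = -1.5 − 0.1429·(cos -1.1298 − cos -2.8798) = -1.6990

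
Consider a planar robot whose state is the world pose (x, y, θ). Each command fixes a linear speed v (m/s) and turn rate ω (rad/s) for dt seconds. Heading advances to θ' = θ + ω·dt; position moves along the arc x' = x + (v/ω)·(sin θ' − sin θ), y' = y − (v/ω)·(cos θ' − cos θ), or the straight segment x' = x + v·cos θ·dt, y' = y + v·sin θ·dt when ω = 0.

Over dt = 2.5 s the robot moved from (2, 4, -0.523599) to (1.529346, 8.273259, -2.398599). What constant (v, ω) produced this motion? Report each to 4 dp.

v = -2.0000, ω = -0.7500

Δθ = -2.398599 − -0.523599 = -1.875000
ω = Δθ/dt = -1.875000/2.5 = -0.7500
R = −Δy/(cos θ' − cos θ) = 2.6667
v = R·ω = 2.6667·-0.7500 = -2.0000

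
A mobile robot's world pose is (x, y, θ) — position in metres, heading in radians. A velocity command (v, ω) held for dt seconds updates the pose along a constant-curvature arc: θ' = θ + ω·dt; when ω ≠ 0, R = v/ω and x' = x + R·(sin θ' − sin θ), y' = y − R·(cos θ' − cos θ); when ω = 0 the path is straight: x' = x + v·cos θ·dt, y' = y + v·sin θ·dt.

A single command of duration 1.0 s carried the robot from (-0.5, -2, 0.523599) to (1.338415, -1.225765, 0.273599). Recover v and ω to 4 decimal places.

Δθ = 0.273599 − 0.523599 = -0.250000
ω = Δθ/dt = -0.250000/1.0 = -0.2500
R = Δx/(sin θ' − sin θ) = -8.0000
v = R·ω = -8.0000·-0.2500 = 2.0000

v = 2.0000, ω = -0.2500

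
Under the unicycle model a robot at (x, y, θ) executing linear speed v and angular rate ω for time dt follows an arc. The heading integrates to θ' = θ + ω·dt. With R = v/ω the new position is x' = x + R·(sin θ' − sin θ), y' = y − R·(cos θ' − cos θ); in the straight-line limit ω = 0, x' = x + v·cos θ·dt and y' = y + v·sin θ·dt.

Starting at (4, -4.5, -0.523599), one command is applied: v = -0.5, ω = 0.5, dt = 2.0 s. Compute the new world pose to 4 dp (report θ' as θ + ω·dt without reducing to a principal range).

(3.0414, -4.4774, 0.4764)

θ' = -0.5236 + 0.5·2.0 = 0.4764
R = v/ω = -0.5/0.5 = -1.0000
x' = 4 + -1.0000·(sin 0.4764 − sin -0.5236) = 3.0414
y' = -4.5 − -1.0000·(cos 0.4764 − cos -0.5236) = -4.4774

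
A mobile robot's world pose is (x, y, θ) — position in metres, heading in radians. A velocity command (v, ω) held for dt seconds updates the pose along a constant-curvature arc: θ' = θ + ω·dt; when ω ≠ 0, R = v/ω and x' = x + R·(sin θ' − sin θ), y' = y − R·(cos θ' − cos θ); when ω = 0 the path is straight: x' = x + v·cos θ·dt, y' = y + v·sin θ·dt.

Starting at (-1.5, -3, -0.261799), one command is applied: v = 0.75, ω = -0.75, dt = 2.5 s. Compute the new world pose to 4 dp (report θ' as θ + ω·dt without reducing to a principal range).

θ' = -0.2618 + -0.75·2.5 = -2.1368
R = v/ω = 0.75/-0.75 = -1.0000
x' = -1.5 + -1.0000·(sin -2.1368 − sin -0.2618) = -0.9148
y' = -3 − -1.0000·(cos -2.1368 − cos -0.2618) = -4.5022

(-0.9148, -4.5022, -2.1368)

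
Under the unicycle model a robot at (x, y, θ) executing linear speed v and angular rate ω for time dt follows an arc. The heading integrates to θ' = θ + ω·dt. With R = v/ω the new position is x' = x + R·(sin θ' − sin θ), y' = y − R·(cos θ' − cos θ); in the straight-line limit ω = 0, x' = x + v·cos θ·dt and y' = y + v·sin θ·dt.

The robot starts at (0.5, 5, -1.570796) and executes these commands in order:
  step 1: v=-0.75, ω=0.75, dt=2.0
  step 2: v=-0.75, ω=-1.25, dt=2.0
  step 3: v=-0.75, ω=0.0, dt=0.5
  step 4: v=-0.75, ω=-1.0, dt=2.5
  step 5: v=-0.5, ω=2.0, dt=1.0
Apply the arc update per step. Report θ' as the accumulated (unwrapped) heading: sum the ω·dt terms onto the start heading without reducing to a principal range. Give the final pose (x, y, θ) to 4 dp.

(0.9639, 6.0722, -3.0708)

step 1: θ'=-0.0708 (R=-1.0000) → pose (-0.4293, 5.9975, -0.0708)
step 2: θ'=-2.5708 (R=0.6000) → pose (-0.7110, 7.1009, -2.5708)
step 3: θ'=-2.5708 (straight) → pose (-0.3955, 7.3035, -2.5708)
step 4: θ'=-5.0708 (R=0.7500) → pose (0.7121, 6.4093, -5.0708)
step 5: θ'=-3.0708 (R=-0.2500) → pose (0.9639, 6.0722, -3.0708)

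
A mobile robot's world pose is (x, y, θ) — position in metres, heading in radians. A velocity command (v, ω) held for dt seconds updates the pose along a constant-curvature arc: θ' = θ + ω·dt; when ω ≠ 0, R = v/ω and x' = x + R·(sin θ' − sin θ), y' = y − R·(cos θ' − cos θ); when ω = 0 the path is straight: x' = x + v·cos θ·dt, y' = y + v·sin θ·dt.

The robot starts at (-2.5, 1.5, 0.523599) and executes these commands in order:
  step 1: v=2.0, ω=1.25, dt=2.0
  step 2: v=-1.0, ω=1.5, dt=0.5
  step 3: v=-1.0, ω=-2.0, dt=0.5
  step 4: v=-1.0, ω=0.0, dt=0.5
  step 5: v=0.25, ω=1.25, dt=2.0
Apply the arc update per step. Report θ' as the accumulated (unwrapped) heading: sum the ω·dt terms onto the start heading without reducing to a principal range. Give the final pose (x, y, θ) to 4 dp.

(-1.9388, 4.1888, 5.2736)

step 1: θ'=3.0236 (R=1.6000) → pose (-3.1116, 4.4745, 3.0236)
step 2: θ'=3.7736 (R=-0.6667) → pose (-2.6393, 4.5987, 3.7736)
step 3: θ'=2.7736 (R=0.5000) → pose (-2.1641, 4.6618, 2.7736)
step 4: θ'=2.7736 (straight) → pose (-1.6975, 4.4819, 2.7736)
step 5: θ'=5.2736 (R=0.2000) → pose (-1.9388, 4.1888, 5.2736)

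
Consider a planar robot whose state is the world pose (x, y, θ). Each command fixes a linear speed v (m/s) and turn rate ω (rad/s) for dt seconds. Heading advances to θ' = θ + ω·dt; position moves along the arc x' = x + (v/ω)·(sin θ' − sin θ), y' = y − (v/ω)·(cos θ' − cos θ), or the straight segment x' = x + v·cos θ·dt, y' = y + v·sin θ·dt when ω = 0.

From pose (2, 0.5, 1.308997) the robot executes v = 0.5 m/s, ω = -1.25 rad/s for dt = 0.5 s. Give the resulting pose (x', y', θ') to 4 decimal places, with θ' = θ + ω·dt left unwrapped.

(2.1336, 0.7065, 0.6840)

θ' = 1.3090 + -1.25·0.5 = 0.6840
R = v/ω = 0.5/-1.25 = -0.4000
x' = 2 + -0.4000·(sin 0.6840 − sin 1.3090) = 2.1336
y' = 0.5 − -0.4000·(cos 0.6840 − cos 1.3090) = 0.7065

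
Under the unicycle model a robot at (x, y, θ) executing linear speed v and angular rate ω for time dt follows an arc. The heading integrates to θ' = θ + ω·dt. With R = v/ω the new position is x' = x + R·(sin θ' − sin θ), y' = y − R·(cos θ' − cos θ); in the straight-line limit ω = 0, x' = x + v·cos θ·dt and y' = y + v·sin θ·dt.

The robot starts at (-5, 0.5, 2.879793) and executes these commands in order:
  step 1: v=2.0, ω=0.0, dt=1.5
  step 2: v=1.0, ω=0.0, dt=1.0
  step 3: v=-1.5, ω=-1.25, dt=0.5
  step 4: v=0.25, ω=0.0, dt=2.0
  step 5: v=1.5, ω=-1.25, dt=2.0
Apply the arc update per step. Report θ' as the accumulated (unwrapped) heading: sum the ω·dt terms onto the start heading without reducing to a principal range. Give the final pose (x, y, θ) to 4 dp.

(-7.3388, 3.4443, -0.2452)

step 1: θ'=2.8798 (straight) → pose (-7.8978, 1.2765, 2.8798)
step 2: θ'=2.8798 (straight) → pose (-8.8637, 1.5353, 2.8798)
step 3: θ'=2.2548 (R=1.2000) → pose (-8.2442, 1.1344, 2.2548)
step 4: θ'=2.2548 (straight) → pose (-8.5602, 1.5220, 2.2548)
step 5: θ'=-0.2452 (R=-1.2000) → pose (-7.3388, 3.4443, -0.2452)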